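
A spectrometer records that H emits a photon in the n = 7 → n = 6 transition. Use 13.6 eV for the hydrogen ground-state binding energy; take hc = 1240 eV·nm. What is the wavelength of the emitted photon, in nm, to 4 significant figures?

12370 nm

ΔE = 13.60 × (1/6² − 1/7²) = 13.60 × 0.007370 = 0.1002 eV.
λ = hc/ΔE = 1240 / 0.1002 = 12370 nm.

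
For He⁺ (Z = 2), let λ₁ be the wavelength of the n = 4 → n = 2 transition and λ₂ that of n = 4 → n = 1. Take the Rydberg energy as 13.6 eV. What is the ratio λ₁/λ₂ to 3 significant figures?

λ ∝ 1/ΔE ∝ 1/(1/n_f² − 1/n_i²), and the Z² and hc factors cancel in the ratio.
λ₁/λ₂ = (1/1² − 1/4²)/(1/2² − 1/4²) = 0.9375/0.1875 = 5.00.

5.00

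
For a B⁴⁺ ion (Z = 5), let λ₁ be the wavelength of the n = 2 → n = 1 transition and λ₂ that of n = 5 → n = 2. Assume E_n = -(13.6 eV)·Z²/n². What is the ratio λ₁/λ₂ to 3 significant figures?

0.280

λ ∝ 1/ΔE ∝ 1/(1/n_f² − 1/n_i²), and the Z² and hc factors cancel in the ratio.
λ₁/λ₂ = (1/2² − 1/5²)/(1/1² − 1/2²) = 0.2100/0.7500 = 0.280.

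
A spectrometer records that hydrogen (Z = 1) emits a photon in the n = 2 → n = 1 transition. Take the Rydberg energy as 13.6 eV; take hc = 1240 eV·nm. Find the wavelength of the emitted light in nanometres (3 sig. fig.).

122 nm

ΔE = 13.60 × (1/1² − 1/2²) = 13.60 × 0.7500 = 10.20 eV.
λ = hc/ΔE = 1240 / 10.20 = 122 nm.
This line belongs to the Lyman series.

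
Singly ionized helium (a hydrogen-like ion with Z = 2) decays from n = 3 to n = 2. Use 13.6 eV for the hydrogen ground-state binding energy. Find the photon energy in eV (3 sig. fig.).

7.56 eV

The Bohr energies scale as Z², so for Z = 2: E_n = −54.40/n² eV.
E_3 = −54.40/9 = −6.044 eV and E_2 = −54.40/4 = −13.60 eV.
The photon energy is |E_3 − E_2| = 7.56 eV.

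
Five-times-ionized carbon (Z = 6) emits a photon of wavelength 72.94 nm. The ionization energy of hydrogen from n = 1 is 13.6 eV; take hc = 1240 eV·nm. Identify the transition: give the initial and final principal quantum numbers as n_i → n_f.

n_i = 6, n_f = 4

The photon energy is ΔE = hc/λ = 1240 / 72.94 = 17.00 eV.
With Z = 6, ΔE = 489.6 × (1/n_f² − 1/n_i²), so 1/n_f² − 1/n_i² = 0.03472.
Trying n_f = 4 gives 1/n_i² = 0.02778, i.e. n_i ≈ 6; this pair matches.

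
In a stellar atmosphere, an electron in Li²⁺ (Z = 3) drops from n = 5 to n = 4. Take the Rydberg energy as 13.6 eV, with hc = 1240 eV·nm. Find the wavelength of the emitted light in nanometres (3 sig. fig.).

For Z = 3 the level energies scale as Z², so the effective Rydberg energy is 13.6 × 9 = 122.4 eV.
ΔE = 122.4 × (1/4² − 1/5²) = 122.4 × 0.02250 = 2.754 eV.
λ = hc/ΔE = 1240 / 2.754 = 450 nm.

450 nm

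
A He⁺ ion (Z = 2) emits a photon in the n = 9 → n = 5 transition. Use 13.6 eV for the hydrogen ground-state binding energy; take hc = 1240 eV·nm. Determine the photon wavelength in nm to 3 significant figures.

For Z = 2 the level energies scale as Z², so the effective Rydberg energy is 13.6 × 4 = 54.40 eV.
ΔE = 54.40 × (1/5² − 1/9²) = 54.40 × 0.02765 = 1.504 eV.
λ = hc/ΔE = 1240 / 1.504 = 824 nm.

824 nm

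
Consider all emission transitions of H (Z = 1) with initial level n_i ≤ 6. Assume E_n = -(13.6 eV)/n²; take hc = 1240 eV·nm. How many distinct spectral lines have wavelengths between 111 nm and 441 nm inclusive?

Enumerate all n_i → n_f pairs with 1 ≤ n_f < n_i ≤ 6 and compute λ = 1240 / [13.6·1·(1/n_f² − 1/n_i²)].
Lines falling in [111, 441] nm: 2→1 (121.6 nm), 6→2 (410.3 nm), 5→2 (434.2 nm).

3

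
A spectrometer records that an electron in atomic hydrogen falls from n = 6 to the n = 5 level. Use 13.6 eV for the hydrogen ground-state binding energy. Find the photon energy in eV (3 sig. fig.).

0.166 eV

E_6 = −13.60/36 = −0.3778 eV and E_5 = −13.60/25 = −0.5440 eV.
The photon energy is |E_6 − E_5| = 0.166 eV.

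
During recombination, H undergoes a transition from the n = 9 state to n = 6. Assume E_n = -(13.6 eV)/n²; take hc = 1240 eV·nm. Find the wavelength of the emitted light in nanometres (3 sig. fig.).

ΔE = 13.60 × (1/6² − 1/9²) = 13.60 × 0.01543 = 0.2099 eV.
λ = hc/ΔE = 1240 / 0.2099 = 5910 nm.

5910 nm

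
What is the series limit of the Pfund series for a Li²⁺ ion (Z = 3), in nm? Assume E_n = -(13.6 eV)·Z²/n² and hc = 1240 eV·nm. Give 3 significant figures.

253 nm

The Pfund series has lower level n_f = 5; the series limit corresponds to n_i → ∞.
ΔE_max = 13.6 × 9 / 5² = 4.896 eV.
λ_min = 1240 / 4.896 = 253 nm.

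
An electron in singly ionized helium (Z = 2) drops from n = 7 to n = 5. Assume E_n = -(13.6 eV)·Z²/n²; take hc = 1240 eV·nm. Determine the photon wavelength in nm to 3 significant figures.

1160 nm

For Z = 2 the level energies scale as Z², so the effective Rydberg energy is 13.6 × 4 = 54.40 eV.
ΔE = 54.40 × (1/5² − 1/7²) = 54.40 × 0.01959 = 1.066 eV.
λ = hc/ΔE = 1240 / 1.066 = 1160 nm.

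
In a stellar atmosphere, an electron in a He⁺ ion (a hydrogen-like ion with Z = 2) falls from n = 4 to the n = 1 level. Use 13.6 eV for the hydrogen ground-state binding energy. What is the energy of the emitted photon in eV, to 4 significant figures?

51.00 eV

The Bohr energies scale as Z², so for Z = 2: E_n = −54.40/n² eV.
E_4 = −54.40/16 = −3.400 eV and E_1 = −54.40/1 = −54.40 eV.
The photon energy is |E_4 − E_1| = 51.00 eV.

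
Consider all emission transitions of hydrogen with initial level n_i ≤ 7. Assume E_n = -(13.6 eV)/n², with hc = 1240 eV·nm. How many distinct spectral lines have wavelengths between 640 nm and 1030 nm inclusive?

2

Enumerate all n_i → n_f pairs with 1 ≤ n_f < n_i ≤ 7 and compute λ = 1240 / [13.6·1·(1/n_f² − 1/n_i²)].
Lines falling in [640, 1030] nm: 3→2 (656.5 nm), 7→3 (1005 nm).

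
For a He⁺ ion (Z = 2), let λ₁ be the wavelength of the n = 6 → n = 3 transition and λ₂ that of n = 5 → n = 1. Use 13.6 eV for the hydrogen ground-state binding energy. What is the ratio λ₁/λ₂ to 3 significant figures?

λ ∝ 1/ΔE ∝ 1/(1/n_f² − 1/n_i²), and the Z² and hc factors cancel in the ratio.
λ₁/λ₂ = (1/1² − 1/5²)/(1/3² − 1/6²) = 0.9600/0.08333 = 11.5.

11.5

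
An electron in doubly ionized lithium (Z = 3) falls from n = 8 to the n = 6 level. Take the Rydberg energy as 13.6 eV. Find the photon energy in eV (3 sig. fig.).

The Bohr energies scale as Z², so for Z = 3: E_n = −122.4/n² eV.
E_8 = −122.4/64 = −1.913 eV and E_6 = −122.4/36 = −3.400 eV.
The photon energy is |E_8 − E_6| = 1.49 eV.

1.49 eV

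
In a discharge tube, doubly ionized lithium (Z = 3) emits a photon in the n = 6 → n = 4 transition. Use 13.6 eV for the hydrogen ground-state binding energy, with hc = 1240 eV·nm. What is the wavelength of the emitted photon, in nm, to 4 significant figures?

291.8 nm

For Z = 3 the level energies scale as Z², so the effective Rydberg energy is 13.6 × 9 = 122.4 eV.
ΔE = 122.4 × (1/4² − 1/6²) = 122.4 × 0.03472 = 4.250 eV.
λ = hc/ΔE = 1240 / 4.250 = 291.8 nm.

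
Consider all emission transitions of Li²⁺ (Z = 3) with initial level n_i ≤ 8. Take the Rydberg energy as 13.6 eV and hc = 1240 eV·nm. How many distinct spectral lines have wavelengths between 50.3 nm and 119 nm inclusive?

Enumerate all n_i → n_f pairs with 1 ≤ n_f < n_i ≤ 8 and compute λ = 1240 / [13.6·9·(1/n_f² − 1/n_i²)].
Lines falling in [50.3, 119] nm: 4→2 (54.03 nm), 3→2 (72.94 nm), 8→3 (106.1 nm), 7→3 (111.7 nm).

4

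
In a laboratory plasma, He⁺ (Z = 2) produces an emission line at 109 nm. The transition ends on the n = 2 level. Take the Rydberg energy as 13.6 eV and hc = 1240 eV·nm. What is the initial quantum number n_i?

The photon energy is ΔE = hc/λ = 1240 / 109 = 11.38 eV.
With Z = 2, ΔE = 54.40 × (1/n_f² − 1/n_i²), so 1/n_f² − 1/n_i² = 0.2091.
With n_f = 2: 1/n_i² = 1/4 − 0.2091 = 0.04088, so n_i ≈ 4.95.

n_i = 5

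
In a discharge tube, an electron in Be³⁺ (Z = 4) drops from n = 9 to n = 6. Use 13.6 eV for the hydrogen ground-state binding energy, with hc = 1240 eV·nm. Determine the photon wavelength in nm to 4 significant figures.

For Z = 4 the level energies scale as Z², so the effective Rydberg energy is 13.6 × 16 = 217.6 eV.
ΔE = 217.6 × (1/6² − 1/9²) = 217.6 × 0.01543 = 3.358 eV.
λ = hc/ΔE = 1240 / 3.358 = 369.3 nm.

369.3 nm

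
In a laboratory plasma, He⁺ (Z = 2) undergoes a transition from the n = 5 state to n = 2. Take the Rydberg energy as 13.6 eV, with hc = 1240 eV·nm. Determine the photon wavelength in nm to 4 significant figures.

For Z = 2 the level energies scale as Z², so the effective Rydberg energy is 13.6 × 4 = 54.40 eV.
ΔE = 54.40 × (1/2² − 1/5²) = 54.40 × 0.2100 = 11.42 eV.
λ = hc/ΔE = 1240 / 11.42 = 108.5 nm.

108.5 nm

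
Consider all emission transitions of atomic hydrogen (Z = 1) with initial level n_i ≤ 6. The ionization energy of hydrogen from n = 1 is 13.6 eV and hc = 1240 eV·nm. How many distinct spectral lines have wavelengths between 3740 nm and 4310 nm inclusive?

1

Enumerate all n_i → n_f pairs with 1 ≤ n_f < n_i ≤ 6 and compute λ = 1240 / [13.6·1·(1/n_f² − 1/n_i²)].
Lines falling in [3740, 4310] nm: 5→4 (4052 nm).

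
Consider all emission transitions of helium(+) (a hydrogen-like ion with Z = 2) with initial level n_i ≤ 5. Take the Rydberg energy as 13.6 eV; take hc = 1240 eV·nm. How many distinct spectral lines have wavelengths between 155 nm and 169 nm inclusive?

1

Enumerate all n_i → n_f pairs with 1 ≤ n_f < n_i ≤ 5 and compute λ = 1240 / [13.6·4·(1/n_f² − 1/n_i²)].
Lines falling in [155, 169] nm: 3→2 (164.1 nm).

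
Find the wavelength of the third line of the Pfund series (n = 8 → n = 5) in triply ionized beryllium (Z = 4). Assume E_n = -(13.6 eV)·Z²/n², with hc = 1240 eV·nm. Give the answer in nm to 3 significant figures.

234 nm

The Pfund series terminates on n_f = 5; the third line has n_i = 5+3 = 8.
ΔE = 217.6 × (1/5² − 1/8²) = 5.304 eV.
λ = 1240 / 5.304 = 234 nm.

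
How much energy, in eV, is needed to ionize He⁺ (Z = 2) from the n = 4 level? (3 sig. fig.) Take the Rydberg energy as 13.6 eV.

3.40 eV

E_n = −13.6 Z²/n² = −54.40/n² eV for Z = 2.
E_4 = −54.40/16 = −3.40 eV, so ionization (to E = 0) requires 3.40 eV.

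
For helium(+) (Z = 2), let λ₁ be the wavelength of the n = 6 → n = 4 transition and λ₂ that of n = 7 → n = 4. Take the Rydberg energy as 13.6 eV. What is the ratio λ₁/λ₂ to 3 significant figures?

λ ∝ 1/ΔE ∝ 1/(1/n_f² − 1/n_i²), and the Z² and hc factors cancel in the ratio.
λ₁/λ₂ = (1/4² − 1/7²)/(1/4² − 1/6²) = 0.04209/0.03472 = 1.21.

1.21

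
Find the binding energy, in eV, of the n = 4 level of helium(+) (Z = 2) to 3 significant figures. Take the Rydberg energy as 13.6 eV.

E_n = −13.6 Z²/n² = −54.40/n² eV for Z = 2.
E_4 = −54.40/16 = −3.40 eV, so ionization (to E = 0) requires 3.40 eV.

3.40 eV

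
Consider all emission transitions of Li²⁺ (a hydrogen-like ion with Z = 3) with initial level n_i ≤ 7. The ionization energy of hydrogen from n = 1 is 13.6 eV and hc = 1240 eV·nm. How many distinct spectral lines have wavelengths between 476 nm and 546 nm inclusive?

Enumerate all n_i → n_f pairs with 1 ≤ n_f < n_i ≤ 7 and compute λ = 1240 / [13.6·9·(1/n_f² − 1/n_i²)].
Lines falling in [476, 546] nm: 7→5 (517.1 nm).

1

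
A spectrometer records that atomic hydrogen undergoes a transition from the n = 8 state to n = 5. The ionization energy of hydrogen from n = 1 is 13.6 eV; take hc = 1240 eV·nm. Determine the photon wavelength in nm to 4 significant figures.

3741 nm

ΔE = 13.60 × (1/5² − 1/8²) = 13.60 × 0.02438 = 0.3315 eV.
λ = hc/ΔE = 1240 / 0.3315 = 3741 nm.
This line belongs to the Pfund series.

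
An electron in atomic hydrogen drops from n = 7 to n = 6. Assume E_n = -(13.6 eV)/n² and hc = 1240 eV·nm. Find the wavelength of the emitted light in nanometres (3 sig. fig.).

12400 nm

ΔE = 13.60 × (1/6² − 1/7²) = 13.60 × 0.007370 = 0.1002 eV.
λ = hc/ΔE = 1240 / 0.1002 = 12400 nm.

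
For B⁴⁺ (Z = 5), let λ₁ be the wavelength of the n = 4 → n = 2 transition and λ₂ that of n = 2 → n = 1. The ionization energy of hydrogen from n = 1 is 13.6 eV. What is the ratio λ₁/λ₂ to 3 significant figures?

λ ∝ 1/ΔE ∝ 1/(1/n_f² − 1/n_i²), and the Z² and hc factors cancel in the ratio.
λ₁/λ₂ = (1/1² − 1/2²)/(1/2² − 1/4²) = 0.7500/0.1875 = 4.00.

4.00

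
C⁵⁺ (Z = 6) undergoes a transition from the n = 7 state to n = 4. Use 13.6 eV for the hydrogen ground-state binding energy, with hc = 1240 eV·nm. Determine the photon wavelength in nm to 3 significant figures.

For Z = 6 the level energies scale as Z², so the effective Rydberg energy is 13.6 × 36 = 489.6 eV.
ΔE = 489.6 × (1/4² − 1/7²) = 489.6 × 0.04209 = 20.61 eV.
λ = hc/ΔE = 1240 / 20.61 = 60.2 nm.

60.2 nm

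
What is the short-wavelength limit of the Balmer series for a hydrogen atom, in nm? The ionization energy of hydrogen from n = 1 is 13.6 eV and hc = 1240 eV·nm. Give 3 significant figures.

The Balmer series has lower level n_f = 2; the series limit corresponds to n_i → ∞.
ΔE_max = 13.6 × 1 / 2² = 3.400 eV.
λ_min = 1240 / 3.400 = 365 nm.

365 nm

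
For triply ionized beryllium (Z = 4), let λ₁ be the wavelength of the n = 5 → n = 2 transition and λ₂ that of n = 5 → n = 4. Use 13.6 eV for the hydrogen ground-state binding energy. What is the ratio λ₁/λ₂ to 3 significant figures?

0.107

λ ∝ 1/ΔE ∝ 1/(1/n_f² − 1/n_i²), and the Z² and hc factors cancel in the ratio.
λ₁/λ₂ = (1/4² − 1/5²)/(1/2² − 1/5²) = 0.02250/0.2100 = 0.107.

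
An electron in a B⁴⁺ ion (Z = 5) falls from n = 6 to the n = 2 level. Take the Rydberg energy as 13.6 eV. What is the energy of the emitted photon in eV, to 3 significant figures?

75.6 eV

The Bohr energies scale as Z², so for Z = 5: E_n = −340.0/n² eV.
E_6 = −340.0/36 = −9.444 eV and E_2 = −340.0/4 = −85.00 eV.
The photon energy is |E_6 − E_2| = 75.6 eV.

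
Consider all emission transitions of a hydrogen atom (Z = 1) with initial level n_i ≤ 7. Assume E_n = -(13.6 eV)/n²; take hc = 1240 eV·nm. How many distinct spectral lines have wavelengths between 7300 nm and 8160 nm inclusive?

Enumerate all n_i → n_f pairs with 1 ≤ n_f < n_i ≤ 7 and compute λ = 1240 / [13.6·1·(1/n_f² − 1/n_i²)].
Lines falling in [7300, 8160] nm: 6→5 (7460 nm).

1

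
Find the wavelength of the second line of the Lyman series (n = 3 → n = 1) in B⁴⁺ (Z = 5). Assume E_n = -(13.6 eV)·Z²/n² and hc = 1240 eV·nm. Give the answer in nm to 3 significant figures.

4.10 nm

The Lyman series terminates on n_f = 1; the second line has n_i = 1+2 = 3.
ΔE = 340.0 × (1/1² − 1/3²) = 302.2 eV.
λ = 1240 / 302.2 = 4.10 nm.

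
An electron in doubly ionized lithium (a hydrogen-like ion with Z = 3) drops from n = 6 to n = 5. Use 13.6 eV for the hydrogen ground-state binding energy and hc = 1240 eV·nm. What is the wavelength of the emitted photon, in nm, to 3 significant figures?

For Z = 3 the level energies scale as Z², so the effective Rydberg energy is 13.6 × 9 = 122.4 eV.
ΔE = 122.4 × (1/5² − 1/6²) = 122.4 × 0.01222 = 1.496 eV.
λ = hc/ΔE = 1240 / 1.496 = 829 nm.

829 nm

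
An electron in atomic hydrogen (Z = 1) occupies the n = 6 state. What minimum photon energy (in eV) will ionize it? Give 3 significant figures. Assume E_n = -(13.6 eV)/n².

0.378 eV

E_6 = −13.60/36 = −0.378 eV, so ionization (to E = 0) requires 0.378 eV.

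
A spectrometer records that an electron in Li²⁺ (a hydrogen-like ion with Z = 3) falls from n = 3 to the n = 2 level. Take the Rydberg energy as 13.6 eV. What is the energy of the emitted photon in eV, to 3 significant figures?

17.0 eV

The Bohr energies scale as Z², so for Z = 3: E_n = −122.4/n² eV.
E_3 = −122.4/9 = −13.60 eV and E_2 = −122.4/4 = −30.60 eV.
The photon energy is |E_3 − E_2| = 17.0 eV.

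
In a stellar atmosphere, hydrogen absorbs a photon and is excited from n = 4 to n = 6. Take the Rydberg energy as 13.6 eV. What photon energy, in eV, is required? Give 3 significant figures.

0.472 eV

E_6 = −13.60/36 = −0.3778 eV and E_4 = −13.60/16 = −0.8500 eV.
The photon energy is |E_6 − E_4| = 0.472 eV.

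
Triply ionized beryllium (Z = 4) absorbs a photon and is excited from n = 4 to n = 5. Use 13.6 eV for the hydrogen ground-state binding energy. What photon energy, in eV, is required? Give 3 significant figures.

The Bohr energies scale as Z², so for Z = 4: E_n = −217.6/n² eV.
E_5 = −217.6/25 = −8.704 eV and E_4 = −217.6/16 = −13.60 eV.
The photon energy is |E_5 − E_4| = 4.90 eV.

4.90 eV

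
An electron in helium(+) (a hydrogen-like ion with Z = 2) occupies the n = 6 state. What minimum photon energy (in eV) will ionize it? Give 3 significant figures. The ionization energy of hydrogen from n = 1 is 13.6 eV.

1.51 eV

E_n = −13.6 Z²/n² = −54.40/n² eV for Z = 2.
E_6 = −54.40/36 = −1.51 eV, so ionization (to E = 0) requires 1.51 eV.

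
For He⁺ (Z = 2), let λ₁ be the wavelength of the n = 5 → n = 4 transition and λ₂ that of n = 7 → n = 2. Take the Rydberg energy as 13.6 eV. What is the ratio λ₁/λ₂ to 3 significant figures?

10.2

λ ∝ 1/ΔE ∝ 1/(1/n_f² − 1/n_i²), and the Z² and hc factors cancel in the ratio.
λ₁/λ₂ = (1/2² − 1/7²)/(1/4² − 1/5²) = 0.2296/0.02250 = 10.2.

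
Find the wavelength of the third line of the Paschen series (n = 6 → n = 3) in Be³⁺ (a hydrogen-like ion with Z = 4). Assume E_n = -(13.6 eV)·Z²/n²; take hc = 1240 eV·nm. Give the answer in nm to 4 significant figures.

68.38 nm

The Paschen series terminates on n_f = 3; the third line has n_i = 3+3 = 6.
ΔE = 217.6 × (1/3² − 1/6²) = 18.13 eV.
λ = 1240 / 18.13 = 68.38 nm.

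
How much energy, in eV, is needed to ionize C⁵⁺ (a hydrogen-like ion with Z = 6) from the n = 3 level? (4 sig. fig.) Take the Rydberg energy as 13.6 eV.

54.40 eV

E_n = −13.6 Z²/n² = −489.6/n² eV for Z = 6.
E_3 = −489.6/9 = −54.40 eV, so ionization (to E = 0) requires 54.40 eV.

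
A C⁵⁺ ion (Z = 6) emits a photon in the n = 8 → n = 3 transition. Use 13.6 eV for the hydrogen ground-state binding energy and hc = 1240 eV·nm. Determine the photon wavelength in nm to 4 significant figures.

26.52 nm

For Z = 6 the level energies scale as Z², so the effective Rydberg energy is 13.6 × 36 = 489.6 eV.
ΔE = 489.6 × (1/3² − 1/8²) = 489.6 × 0.09549 = 46.75 eV.
λ = hc/ΔE = 1240 / 46.75 = 26.52 nm.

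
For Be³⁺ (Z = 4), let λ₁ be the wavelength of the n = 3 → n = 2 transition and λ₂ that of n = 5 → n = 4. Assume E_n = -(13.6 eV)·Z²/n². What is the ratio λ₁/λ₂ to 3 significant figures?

λ ∝ 1/ΔE ∝ 1/(1/n_f² − 1/n_i²), and the Z² and hc factors cancel in the ratio.
λ₁/λ₂ = (1/4² − 1/5²)/(1/2² − 1/3²) = 0.02250/0.1389 = 0.162.

0.162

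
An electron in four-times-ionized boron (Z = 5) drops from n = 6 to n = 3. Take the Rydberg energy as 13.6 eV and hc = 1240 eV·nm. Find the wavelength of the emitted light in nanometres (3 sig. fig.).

43.8 nm

For Z = 5 the level energies scale as Z², so the effective Rydberg energy is 13.6 × 25 = 340.0 eV.
ΔE = 340.0 × (1/3² − 1/6²) = 340.0 × 0.08333 = 28.33 eV.
λ = hc/ΔE = 1240 / 28.33 = 43.8 nm.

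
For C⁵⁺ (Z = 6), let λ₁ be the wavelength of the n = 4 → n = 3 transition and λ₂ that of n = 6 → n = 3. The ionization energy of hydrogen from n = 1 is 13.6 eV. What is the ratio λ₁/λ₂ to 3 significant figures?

1.71

λ ∝ 1/ΔE ∝ 1/(1/n_f² − 1/n_i²), and the Z² and hc factors cancel in the ratio.
λ₁/λ₂ = (1/3² − 1/6²)/(1/3² − 1/4²) = 0.08333/0.04861 = 1.71.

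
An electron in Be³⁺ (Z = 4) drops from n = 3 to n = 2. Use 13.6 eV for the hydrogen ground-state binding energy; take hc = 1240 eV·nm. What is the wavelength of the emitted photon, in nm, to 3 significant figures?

41.0 nm

For Z = 4 the level energies scale as Z², so the effective Rydberg energy is 13.6 × 16 = 217.6 eV.
ΔE = 217.6 × (1/2² − 1/3²) = 217.6 × 0.1389 = 30.22 eV.
λ = hc/ΔE = 1240 / 30.22 = 41.0 nm.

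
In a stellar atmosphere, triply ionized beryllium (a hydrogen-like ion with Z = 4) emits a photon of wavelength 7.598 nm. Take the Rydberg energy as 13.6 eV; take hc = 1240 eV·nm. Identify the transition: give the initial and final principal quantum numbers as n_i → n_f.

The photon energy is ΔE = hc/λ = 1240 / 7.598 = 163.2 eV.
With Z = 4, ΔE = 217.6 × (1/n_f² − 1/n_i²), so 1/n_f² − 1/n_i² = 0.7500.
Trying n_f = 1 gives 1/n_i² = 0.2500, i.e. n_i ≈ 2; this pair matches.

n_i = 2, n_f = 1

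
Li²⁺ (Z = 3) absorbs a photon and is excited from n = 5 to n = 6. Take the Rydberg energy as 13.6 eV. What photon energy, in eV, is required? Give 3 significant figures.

1.50 eV

The Bohr energies scale as Z², so for Z = 3: E_n = −122.4/n² eV.
E_6 = −122.4/36 = −3.400 eV and E_5 = −122.4/25 = −4.896 eV.
The photon energy is |E_6 − E_5| = 1.50 eV.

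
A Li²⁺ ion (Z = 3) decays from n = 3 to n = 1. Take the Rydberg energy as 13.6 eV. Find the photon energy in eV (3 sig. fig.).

109 eV

The Bohr energies scale as Z², so for Z = 3: E_n = −122.4/n² eV.
E_3 = −122.4/9 = −13.60 eV and E_1 = −122.4/1 = −122.4 eV.
The photon energy is |E_3 − E_1| = 109 eV.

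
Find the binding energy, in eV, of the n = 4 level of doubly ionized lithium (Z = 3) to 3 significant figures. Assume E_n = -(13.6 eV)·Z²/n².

7.65 eV

E_n = −13.6 Z²/n² = −122.4/n² eV for Z = 3.
E_4 = −122.4/16 = −7.65 eV, so ionization (to E = 0) requires 7.65 eV.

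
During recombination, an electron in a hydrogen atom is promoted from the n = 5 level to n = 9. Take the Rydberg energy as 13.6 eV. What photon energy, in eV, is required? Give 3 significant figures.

0.376 eV

E_9 = −13.60/81 = −0.1679 eV and E_5 = −13.60/25 = −0.5440 eV.
The photon energy is |E_9 − E_5| = 0.376 eV.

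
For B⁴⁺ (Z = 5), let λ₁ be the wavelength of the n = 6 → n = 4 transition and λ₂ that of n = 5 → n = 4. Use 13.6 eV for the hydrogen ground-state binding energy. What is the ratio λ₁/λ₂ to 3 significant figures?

λ ∝ 1/ΔE ∝ 1/(1/n_f² − 1/n_i²), and the Z² and hc factors cancel in the ratio.
λ₁/λ₂ = (1/4² − 1/5²)/(1/4² − 1/6²) = 0.02250/0.03472 = 0.648.

0.648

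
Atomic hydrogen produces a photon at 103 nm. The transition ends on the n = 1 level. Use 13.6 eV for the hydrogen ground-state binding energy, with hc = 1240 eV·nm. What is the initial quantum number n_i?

n_i = 3

The photon energy is ΔE = hc/λ = 1240 / 103 = 12.04 eV.
With Z = 1, ΔE = 13.60 × (1/n_f² − 1/n_i²), so 1/n_f² − 1/n_i² = 0.8852.
With n_f = 1: 1/n_i² = 1/1 − 0.8852 = 0.1148, so n_i ≈ 2.95.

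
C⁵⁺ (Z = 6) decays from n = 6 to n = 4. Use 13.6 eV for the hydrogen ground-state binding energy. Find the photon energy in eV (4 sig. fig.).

The Bohr energies scale as Z², so for Z = 6: E_n = −489.6/n² eV.
E_6 = −489.6/36 = −13.60 eV and E_4 = −489.6/16 = −30.60 eV.
The photon energy is |E_6 − E_4| = 17.00 eV.

17.00 eV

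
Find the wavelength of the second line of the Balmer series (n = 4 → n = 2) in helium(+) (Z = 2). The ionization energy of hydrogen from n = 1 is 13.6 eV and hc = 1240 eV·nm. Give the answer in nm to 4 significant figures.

121.6 nm

The Balmer series terminates on n_f = 2; the second line has n_i = 2+2 = 4.
ΔE = 54.40 × (1/2² − 1/4²) = 10.20 eV.
λ = 1240 / 10.20 = 121.6 nm.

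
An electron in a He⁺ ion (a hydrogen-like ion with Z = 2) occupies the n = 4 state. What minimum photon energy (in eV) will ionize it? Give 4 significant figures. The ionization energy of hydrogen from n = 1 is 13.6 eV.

E_n = −13.6 Z²/n² = −54.40/n² eV for Z = 2.
E_4 = −54.40/16 = −3.400 eV, so ionization (to E = 0) requires 3.400 eV.

3.400 eV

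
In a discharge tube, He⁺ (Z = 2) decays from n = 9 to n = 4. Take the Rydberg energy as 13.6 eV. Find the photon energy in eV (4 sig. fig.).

2.728 eV

The Bohr energies scale as Z², so for Z = 2: E_n = −54.40/n² eV.
E_9 = −54.40/81 = −0.6716 eV and E_4 = −54.40/16 = −3.400 eV.
The photon energy is |E_9 − E_4| = 2.728 eV.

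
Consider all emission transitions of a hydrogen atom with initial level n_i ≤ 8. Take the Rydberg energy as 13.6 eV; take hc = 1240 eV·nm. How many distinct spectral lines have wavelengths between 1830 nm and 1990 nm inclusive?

Enumerate all n_i → n_f pairs with 1 ≤ n_f < n_i ≤ 8 and compute λ = 1240 / [13.6·1·(1/n_f² − 1/n_i²)].
Lines falling in [1830, 1990] nm: 4→3 (1876 nm), 8→4 (1945 nm).

2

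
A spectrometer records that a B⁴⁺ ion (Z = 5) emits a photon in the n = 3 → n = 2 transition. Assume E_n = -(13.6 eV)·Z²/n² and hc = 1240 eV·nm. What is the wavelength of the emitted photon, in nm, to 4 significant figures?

26.26 nm

For Z = 5 the level energies scale as Z², so the effective Rydberg energy is 13.6 × 25 = 340.0 eV.
ΔE = 340.0 × (1/2² − 1/3²) = 340.0 × 0.1389 = 47.22 eV.
λ = hc/ΔE = 1240 / 47.22 = 26.26 nm.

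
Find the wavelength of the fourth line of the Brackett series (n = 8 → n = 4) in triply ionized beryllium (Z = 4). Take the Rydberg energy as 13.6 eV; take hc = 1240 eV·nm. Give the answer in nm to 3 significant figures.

122 nm

The Brackett series terminates on n_f = 4; the fourth line has n_i = 4+4 = 8.
ΔE = 217.6 × (1/4² − 1/8²) = 10.20 eV.
λ = 1240 / 10.20 = 122 nm.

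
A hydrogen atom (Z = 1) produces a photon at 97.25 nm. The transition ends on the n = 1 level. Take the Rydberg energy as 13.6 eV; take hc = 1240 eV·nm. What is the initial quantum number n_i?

The photon energy is ΔE = hc/λ = 1240 / 97.25 = 12.75 eV.
With Z = 1, ΔE = 13.60 × (1/n_f² − 1/n_i²), so 1/n_f² − 1/n_i² = 0.9375.
With n_f = 1: 1/n_i² = 1/1 − 0.9375 = 0.06245, so n_i ≈ 4.00.

n_i = 4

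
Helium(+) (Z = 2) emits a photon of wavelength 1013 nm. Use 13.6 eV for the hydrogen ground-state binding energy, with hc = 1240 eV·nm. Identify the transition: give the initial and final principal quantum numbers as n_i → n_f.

n_i = 5, n_f = 4

The photon energy is ΔE = hc/λ = 1240 / 1013 = 1.224 eV.
With Z = 2, ΔE = 54.40 × (1/n_f² − 1/n_i²), so 1/n_f² − 1/n_i² = 0.02250.
Trying n_f = 4 gives 1/n_i² = 0.04000, i.e. n_i ≈ 5; this pair matches.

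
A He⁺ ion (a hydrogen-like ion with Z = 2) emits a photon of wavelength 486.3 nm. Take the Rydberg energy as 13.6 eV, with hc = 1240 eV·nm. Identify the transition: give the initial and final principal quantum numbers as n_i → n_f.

n_i = 8, n_f = 4

The photon energy is ΔE = hc/λ = 1240 / 486.3 = 2.550 eV.
With Z = 2, ΔE = 54.40 × (1/n_f² − 1/n_i²), so 1/n_f² − 1/n_i² = 0.04687.
Trying n_f = 4 gives 1/n_i² = 0.01563, i.e. n_i ≈ 8; this pair matches.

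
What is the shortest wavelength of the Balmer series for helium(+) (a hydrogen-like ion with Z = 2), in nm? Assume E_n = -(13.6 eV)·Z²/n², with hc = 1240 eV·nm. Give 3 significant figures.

The Balmer series has lower level n_f = 2; the series limit corresponds to n_i → ∞.
ΔE_max = 13.6 × 4 / 2² = 13.60 eV.
λ_min = 1240 / 13.60 = 91.2 nm.

91.2 nm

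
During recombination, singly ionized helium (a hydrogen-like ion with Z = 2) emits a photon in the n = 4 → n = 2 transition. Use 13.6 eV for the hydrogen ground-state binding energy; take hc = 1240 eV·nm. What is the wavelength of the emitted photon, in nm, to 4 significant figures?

121.6 nm

For Z = 2 the level energies scale as Z², so the effective Rydberg energy is 13.6 × 4 = 54.40 eV.
ΔE = 54.40 × (1/2² − 1/4²) = 54.40 × 0.1875 = 10.20 eV.
λ = hc/ΔE = 1240 / 10.20 = 121.6 nm.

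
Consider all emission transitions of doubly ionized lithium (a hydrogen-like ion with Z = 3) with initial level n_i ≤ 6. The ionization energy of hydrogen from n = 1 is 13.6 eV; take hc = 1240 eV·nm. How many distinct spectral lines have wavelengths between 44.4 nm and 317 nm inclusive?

Enumerate all n_i → n_f pairs with 1 ≤ n_f < n_i ≤ 6 and compute λ = 1240 / [13.6·9·(1/n_f² − 1/n_i²)].
Lines falling in [44.4, 317] nm: 6→2 (45.59 nm), 5→2 (48.24 nm), 4→2 (54.03 nm), 3→2 (72.94 nm), 6→3 (121.6 nm), 5→3 (142.5 nm), 4→3 (208.4 nm), 6→4 (291.8 nm).

8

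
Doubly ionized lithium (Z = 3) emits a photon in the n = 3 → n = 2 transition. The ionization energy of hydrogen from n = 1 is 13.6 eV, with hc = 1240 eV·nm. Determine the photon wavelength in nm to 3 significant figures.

72.9 nm

For Z = 3 the level energies scale as Z², so the effective Rydberg energy is 13.6 × 9 = 122.4 eV.
ΔE = 122.4 × (1/2² − 1/3²) = 122.4 × 0.1389 = 17.00 eV.
λ = hc/ΔE = 1240 / 17.00 = 72.9 nm.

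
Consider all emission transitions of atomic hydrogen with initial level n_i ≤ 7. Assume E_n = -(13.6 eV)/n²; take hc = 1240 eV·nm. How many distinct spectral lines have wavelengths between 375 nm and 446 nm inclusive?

Enumerate all n_i → n_f pairs with 1 ≤ n_f < n_i ≤ 7 and compute λ = 1240 / [13.6·1·(1/n_f² − 1/n_i²)].
Lines falling in [375, 446] nm: 7→2 (397.1 nm), 6→2 (410.3 nm), 5→2 (434.2 nm).

3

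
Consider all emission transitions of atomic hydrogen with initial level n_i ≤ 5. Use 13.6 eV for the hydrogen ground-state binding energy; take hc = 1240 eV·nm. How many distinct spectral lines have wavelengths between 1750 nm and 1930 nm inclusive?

Enumerate all n_i → n_f pairs with 1 ≤ n_f < n_i ≤ 5 and compute λ = 1240 / [13.6·1·(1/n_f² − 1/n_i²)].
Lines falling in [1750, 1930] nm: 4→3 (1876 nm).

1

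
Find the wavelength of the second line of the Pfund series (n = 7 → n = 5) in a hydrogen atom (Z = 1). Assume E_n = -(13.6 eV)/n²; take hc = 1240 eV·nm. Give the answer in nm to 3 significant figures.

4650 nm

The Pfund series terminates on n_f = 5; the second line has n_i = 5+2 = 7.
ΔE = 13.60 × (1/5² − 1/7²) = 0.2664 eV.
λ = 1240 / 0.2664 = 4650 nm.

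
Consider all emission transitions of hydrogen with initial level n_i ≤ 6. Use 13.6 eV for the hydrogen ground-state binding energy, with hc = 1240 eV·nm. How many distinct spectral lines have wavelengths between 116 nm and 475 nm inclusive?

3

Enumerate all n_i → n_f pairs with 1 ≤ n_f < n_i ≤ 6 and compute λ = 1240 / [13.6·1·(1/n_f² − 1/n_i²)].
Lines falling in [116, 475] nm: 2→1 (121.6 nm), 6→2 (410.3 nm), 5→2 (434.2 nm).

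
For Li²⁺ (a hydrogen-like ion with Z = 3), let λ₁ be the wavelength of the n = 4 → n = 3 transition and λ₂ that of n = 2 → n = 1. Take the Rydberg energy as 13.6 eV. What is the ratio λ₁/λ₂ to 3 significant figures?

λ ∝ 1/ΔE ∝ 1/(1/n_f² − 1/n_i²), and the Z² and hc factors cancel in the ratio.
λ₁/λ₂ = (1/1² − 1/2²)/(1/3² − 1/4²) = 0.7500/0.04861 = 15.4.

15.4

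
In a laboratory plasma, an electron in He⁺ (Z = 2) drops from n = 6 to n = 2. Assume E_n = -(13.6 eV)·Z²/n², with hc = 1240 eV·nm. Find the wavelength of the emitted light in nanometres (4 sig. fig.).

102.6 nm

For Z = 2 the level energies scale as Z², so the effective Rydberg energy is 13.6 × 4 = 54.40 eV.
ΔE = 54.40 × (1/2² − 1/6²) = 54.40 × 0.2222 = 12.09 eV.
λ = hc/ΔE = 1240 / 12.09 = 102.6 nm.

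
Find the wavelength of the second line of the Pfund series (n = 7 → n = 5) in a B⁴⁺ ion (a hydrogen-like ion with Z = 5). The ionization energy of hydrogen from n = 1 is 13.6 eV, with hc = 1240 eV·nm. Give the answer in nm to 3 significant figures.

The Pfund series terminates on n_f = 5; the second line has n_i = 5+2 = 7.
ΔE = 340.0 × (1/5² − 1/7²) = 6.661 eV.
λ = 1240 / 6.661 = 186 nm.

186 nm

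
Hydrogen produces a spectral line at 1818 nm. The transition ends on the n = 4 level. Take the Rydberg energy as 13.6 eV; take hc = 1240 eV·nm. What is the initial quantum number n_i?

n_i = 9

The photon energy is ΔE = hc/λ = 1240 / 1818 = 0.6821 eV.
With Z = 1, ΔE = 13.60 × (1/n_f² − 1/n_i²), so 1/n_f² − 1/n_i² = 0.05015.
With n_f = 4: 1/n_i² = 1/16 − 0.05015 = 0.01235, so n_i ≈ 9.00.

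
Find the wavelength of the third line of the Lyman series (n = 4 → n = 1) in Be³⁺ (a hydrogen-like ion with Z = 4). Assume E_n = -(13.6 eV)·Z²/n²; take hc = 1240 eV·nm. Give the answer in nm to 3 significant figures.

The Lyman series terminates on n_f = 1; the third line has n_i = 1+3 = 4.
ΔE = 217.6 × (1/1² − 1/4²) = 204.0 eV.
λ = 1240 / 204.0 = 6.08 nm.

6.08 nm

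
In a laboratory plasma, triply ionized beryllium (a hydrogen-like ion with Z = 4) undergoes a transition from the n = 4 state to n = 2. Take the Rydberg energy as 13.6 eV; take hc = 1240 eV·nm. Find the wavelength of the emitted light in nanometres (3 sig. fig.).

30.4 nm

For Z = 4 the level energies scale as Z², so the effective Rydberg energy is 13.6 × 16 = 217.6 eV.
ΔE = 217.6 × (1/2² − 1/4²) = 217.6 × 0.1875 = 40.80 eV.
λ = hc/ΔE = 1240 / 40.80 = 30.4 nm.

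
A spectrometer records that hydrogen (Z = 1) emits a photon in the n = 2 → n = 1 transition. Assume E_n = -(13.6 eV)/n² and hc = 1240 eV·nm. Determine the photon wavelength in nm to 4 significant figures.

121.6 nm

ΔE = 13.60 × (1/1² − 1/2²) = 13.60 × 0.7500 = 10.20 eV.
λ = hc/ΔE = 1240 / 10.20 = 121.6 nm.
This line belongs to the Lyman series.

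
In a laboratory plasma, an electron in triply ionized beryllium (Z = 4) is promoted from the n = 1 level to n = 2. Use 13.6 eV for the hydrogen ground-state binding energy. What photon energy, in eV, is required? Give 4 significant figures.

163.2 eV

The Bohr energies scale as Z², so for Z = 4: E_n = −217.6/n² eV.
E_2 = −217.6/4 = −54.40 eV and E_1 = −217.6/1 = −217.6 eV.
The photon energy is |E_2 − E_1| = 163.2 eV.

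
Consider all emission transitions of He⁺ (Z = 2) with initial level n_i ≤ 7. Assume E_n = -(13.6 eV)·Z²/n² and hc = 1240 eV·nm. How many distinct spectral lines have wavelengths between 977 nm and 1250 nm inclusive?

Enumerate all n_i → n_f pairs with 1 ≤ n_f < n_i ≤ 7 and compute λ = 1240 / [13.6·4·(1/n_f² − 1/n_i²)].
Lines falling in [977, 1250] nm: 5→4 (1013 nm), 7→5 (1163 nm).

2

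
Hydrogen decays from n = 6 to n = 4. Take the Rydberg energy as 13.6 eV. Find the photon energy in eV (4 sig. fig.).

0.4722 eV

E_6 = −13.60/36 = −0.3778 eV and E_4 = −13.60/16 = −0.8500 eV.
The photon energy is |E_6 − E_4| = 0.4722 eV.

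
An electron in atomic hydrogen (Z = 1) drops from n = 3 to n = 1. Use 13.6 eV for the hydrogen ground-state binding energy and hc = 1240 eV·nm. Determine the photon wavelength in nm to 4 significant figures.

102.6 nm

ΔE = 13.60 × (1/1² − 1/3²) = 13.60 × 0.8889 = 12.09 eV.
λ = hc/ΔE = 1240 / 12.09 = 102.6 nm.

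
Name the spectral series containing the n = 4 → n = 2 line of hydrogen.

The series is set by the lower level: n_f = 2 is the Balmer series.

Balmer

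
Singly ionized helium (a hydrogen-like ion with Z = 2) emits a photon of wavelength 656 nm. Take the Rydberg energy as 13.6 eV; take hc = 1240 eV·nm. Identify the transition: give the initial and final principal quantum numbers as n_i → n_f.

The photon energy is ΔE = hc/λ = 1240 / 656 = 1.890 eV.
With Z = 2, ΔE = 54.40 × (1/n_f² − 1/n_i²), so 1/n_f² − 1/n_i² = 0.03475.
Trying n_f = 4 gives 1/n_i² = 0.02775, i.e. n_i ≈ 6; this pair matches.

n_i = 6, n_f = 4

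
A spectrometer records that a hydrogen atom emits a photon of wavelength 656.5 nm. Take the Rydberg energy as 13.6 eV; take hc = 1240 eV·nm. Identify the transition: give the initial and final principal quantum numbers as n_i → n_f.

The photon energy is ΔE = hc/λ = 1240 / 656.5 = 1.889 eV.
With Z = 1, ΔE = 13.60 × (1/n_f² − 1/n_i²), so 1/n_f² − 1/n_i² = 0.1389.
Trying n_f = 2 gives 1/n_i² = 0.1111, i.e. n_i ≈ 3; this pair matches.

n_i = 3, n_f = 2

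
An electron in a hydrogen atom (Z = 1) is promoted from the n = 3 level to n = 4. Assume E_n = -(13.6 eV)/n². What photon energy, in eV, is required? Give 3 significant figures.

0.661 eV

E_4 = −13.60/16 = −0.8500 eV and E_3 = −13.60/9 = −1.511 eV.
The photon energy is |E_4 − E_3| = 0.661 eV.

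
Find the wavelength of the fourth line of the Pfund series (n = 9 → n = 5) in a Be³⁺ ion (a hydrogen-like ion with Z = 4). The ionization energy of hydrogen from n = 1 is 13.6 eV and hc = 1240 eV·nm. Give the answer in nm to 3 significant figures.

206 nm

The Pfund series terminates on n_f = 5; the fourth line has n_i = 5+4 = 9.
ΔE = 217.6 × (1/5² − 1/9²) = 6.018 eV.
λ = 1240 / 6.018 = 206 nm.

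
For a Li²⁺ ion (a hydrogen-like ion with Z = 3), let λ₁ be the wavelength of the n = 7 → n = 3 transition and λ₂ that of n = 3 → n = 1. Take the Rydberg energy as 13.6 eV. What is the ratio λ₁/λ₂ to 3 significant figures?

λ ∝ 1/ΔE ∝ 1/(1/n_f² − 1/n_i²), and the Z² and hc factors cancel in the ratio.
λ₁/λ₂ = (1/1² − 1/3²)/(1/3² − 1/7²) = 0.8889/0.09070 = 9.80.

9.80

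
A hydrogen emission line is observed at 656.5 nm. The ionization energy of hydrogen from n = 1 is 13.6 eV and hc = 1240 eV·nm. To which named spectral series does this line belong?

ΔE = 1240/656.5 = 1.889 eV.
This matches 13.6 × (1/2² − 1/3²), so n_f = 2: the Balmer series.

Balmer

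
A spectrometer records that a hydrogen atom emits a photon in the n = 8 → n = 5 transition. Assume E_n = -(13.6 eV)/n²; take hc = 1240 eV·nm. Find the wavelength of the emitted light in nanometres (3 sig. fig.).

3740 nm

ΔE = 13.60 × (1/5² − 1/8²) = 13.60 × 0.02438 = 0.3315 eV.
λ = hc/ΔE = 1240 / 0.3315 = 3740 nm.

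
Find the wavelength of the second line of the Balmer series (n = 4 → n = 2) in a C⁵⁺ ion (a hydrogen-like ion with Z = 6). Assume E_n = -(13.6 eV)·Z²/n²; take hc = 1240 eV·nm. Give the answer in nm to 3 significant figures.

13.5 nm

The Balmer series terminates on n_f = 2; the second line has n_i = 2+2 = 4.
ΔE = 489.6 × (1/2² − 1/4²) = 91.80 eV.
λ = 1240 / 91.80 = 13.5 nm.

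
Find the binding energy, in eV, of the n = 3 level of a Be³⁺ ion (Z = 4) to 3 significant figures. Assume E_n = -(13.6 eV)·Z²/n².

24.2 eV

E_n = −13.6 Z²/n² = −217.6/n² eV for Z = 4.
E_3 = −217.6/9 = −24.2 eV, so ionization (to E = 0) requires 24.2 eV.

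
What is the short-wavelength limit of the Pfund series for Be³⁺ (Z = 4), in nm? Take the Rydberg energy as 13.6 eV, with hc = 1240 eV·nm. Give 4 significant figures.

The Pfund series has lower level n_f = 5; the series limit corresponds to n_i → ∞.
ΔE_max = 13.6 × 16 / 5² = 8.704 eV.
λ_min = 1240 / 8.704 = 142.5 nm.

142.5 nm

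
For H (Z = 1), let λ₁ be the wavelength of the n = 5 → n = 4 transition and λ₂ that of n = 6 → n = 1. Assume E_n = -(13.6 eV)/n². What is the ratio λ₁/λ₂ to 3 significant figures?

43.2

λ ∝ 1/ΔE ∝ 1/(1/n_f² − 1/n_i²), and the Z² and hc factors cancel in the ratio.
λ₁/λ₂ = (1/1² − 1/6²)/(1/4² − 1/5²) = 0.9722/0.02250 = 43.2.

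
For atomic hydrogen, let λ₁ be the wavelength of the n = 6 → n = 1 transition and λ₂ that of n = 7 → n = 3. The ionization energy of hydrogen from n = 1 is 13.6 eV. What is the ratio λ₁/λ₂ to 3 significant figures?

0.0933

λ ∝ 1/ΔE ∝ 1/(1/n_f² − 1/n_i²), and the Z² and hc factors cancel in the ratio.
λ₁/λ₂ = (1/3² − 1/7²)/(1/1² − 1/6²) = 0.09070/0.9722 = 0.0933.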